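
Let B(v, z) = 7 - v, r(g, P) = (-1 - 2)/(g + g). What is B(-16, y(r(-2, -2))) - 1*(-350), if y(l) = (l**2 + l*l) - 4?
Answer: 373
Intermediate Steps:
r(g, P) = -3/(2*g) (r(g, P) = -3*1/(2*g) = -3/(2*g))
y(l) = -4 + 2*l**2 (y(l) = (l**2 + l**2) - 4 = 2*l**2 - 4 = -4 + 2*l**2)
B(-16, y(r(-2, -2))) - 1*(-350) = (7 - 1*(-16)) - 1*(-350) = (7 + 16) + 350 = 23 + 350 = 373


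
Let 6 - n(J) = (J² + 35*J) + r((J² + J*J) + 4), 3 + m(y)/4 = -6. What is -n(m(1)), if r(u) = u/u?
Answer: 31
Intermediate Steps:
m(y) = -36 (m(y) = -12 + 4*(-6) = -12 - 24 = -36)
r(u) = 1
n(J) = 5 - J² - 35*J (n(J) = 6 - ((J² + 35*J) + 1) = 6 - (1 + J² + 35*J) = 6 + (-1 - J² - 35*J) = 5 - J² - 35*J)
-n(m(1)) = -(5 - 1*(-36)² - 35*(-36)) = -(5 - 1*1296 + 1260) = -(5 - 1296 + 1260) = -1*(-31) = 31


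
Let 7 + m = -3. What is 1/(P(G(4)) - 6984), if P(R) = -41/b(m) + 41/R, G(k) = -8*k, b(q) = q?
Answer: -160/1116989 ≈ -0.00014324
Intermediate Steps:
m = -10 (m = -7 - 3 = -10)
P(R) = 41/10 + 41/R (P(R) = -41/(-10) + 41/R = -41*(-⅒) + 41/R = 41/10 + 41/R)
1/(P(G(4)) - 6984) = 1/((41/10 + 41/((-8*4))) - 6984) = 1/((41/10 + 41/(-32)) - 6984) = 1/((41/10 + 41*(-1/32)) - 6984) = 1/((41/10 - 41/32) - 6984) = 1/(451/160 - 6984) = 1/(-1116989/160) = -160/1116989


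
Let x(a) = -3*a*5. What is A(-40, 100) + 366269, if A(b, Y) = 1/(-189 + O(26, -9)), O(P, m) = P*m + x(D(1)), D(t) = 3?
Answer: 171413891/468 ≈ 3.6627e+5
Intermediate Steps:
x(a) = -15*a
O(P, m) = -45 + P*m (O(P, m) = P*m - 15*3 = P*m - 45 = -45 + P*m)
A(b, Y) = -1/468 (A(b, Y) = 1/(-189 + (-45 + 26*(-9))) = 1/(-189 + (-45 - 234)) = 1/(-189 - 279) = 1/(-468) = -1/468)
A(-40, 100) + 366269 = -1/468 + 366269 = 171413891/468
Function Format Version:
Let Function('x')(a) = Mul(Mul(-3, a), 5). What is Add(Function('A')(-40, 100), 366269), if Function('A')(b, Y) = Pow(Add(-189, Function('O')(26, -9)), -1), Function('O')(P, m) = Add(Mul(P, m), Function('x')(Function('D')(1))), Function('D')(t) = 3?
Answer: Rational(171413891, 468) ≈ 3.6627e+5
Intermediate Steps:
Function('x')(a) = Mul(-15, a)
Function('O')(P, m) = Add(-45, Mul(P, m)) (Function('O')(P, m) = Add(Mul(P, m), Mul(-15, 3)) = Add(Mul(P, m), -45) = Add(-45, Mul(P, m)))
Function('A')(b, Y) = Rational(-1, 468) (Function('A')(b, Y) = Pow(Add(-189, Add(-45, Mul(26, -9))), -1) = Pow(Add(-189, Add(-45, -234)), -1) = Pow(Add(-189, -279), -1) = Pow(-468, -1) = Rational(-1, 468))
Add(Function('A')(-40, 100), 366269) = Add(Rational(-1, 468), 366269) = Rational(171413891, 468)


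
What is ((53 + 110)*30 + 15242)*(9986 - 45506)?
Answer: -715088640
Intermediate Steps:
((53 + 110)*30 + 15242)*(9986 - 45506) = (163*30 + 15242)*(-35520) = (4890 + 15242)*(-35520) = 20132*(-35520) = -715088640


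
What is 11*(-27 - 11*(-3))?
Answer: 66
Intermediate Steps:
11*(-27 - 11*(-3)) = 11*(-27 + 33) = 11*6 = 66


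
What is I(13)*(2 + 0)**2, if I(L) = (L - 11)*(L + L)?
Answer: 208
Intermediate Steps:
I(L) = 2*L*(-11 + L) (I(L) = (-11 + L)*(2*L) = 2*L*(-11 + L))
I(13)*(2 + 0)**2 = (2*13*(-11 + 13))*(2 + 0)**2 = (2*13*2)*2**2 = 52*4 = 208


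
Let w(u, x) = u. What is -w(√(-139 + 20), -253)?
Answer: -I*√119 ≈ -10.909*I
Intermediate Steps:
-w(√(-139 + 20), -253) = -√(-139 + 20) = -√(-119) = -I*√119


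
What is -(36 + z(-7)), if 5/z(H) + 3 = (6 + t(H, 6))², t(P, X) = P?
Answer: -67/2 ≈ -33.500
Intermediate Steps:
z(H) = 5/(-3 + (6 + H)²)
-(36 + z(-7)) = -(36 + 5/(-3 + (6 - 7)²)) = -(36 + 5/(-3 + (-1)²)) = -(36 + 5/(-3 + 1)) = -(36 + 5/(-2)) = -(36 + 5*(-½)) = -(36 - 5/2) = -1*67/2 = -67/2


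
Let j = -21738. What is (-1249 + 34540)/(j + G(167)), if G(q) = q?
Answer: -33291/21571 ≈ -1.5433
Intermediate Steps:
(-1249 + 34540)/(j + G(167)) = (-1249 + 34540)/(-21738 + 167) = 33291/(-21571) = 33291*(-1/21571) = -33291/21571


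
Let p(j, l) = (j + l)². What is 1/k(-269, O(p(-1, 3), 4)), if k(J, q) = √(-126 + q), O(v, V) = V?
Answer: -I*√122/122 ≈ -0.090536*I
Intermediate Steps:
1/k(-269, O(p(-1, 3), 4)) = 1/(√(-126 + 4)) = 1/(√(-122)) = 1/(I*√122) = -I*√122/122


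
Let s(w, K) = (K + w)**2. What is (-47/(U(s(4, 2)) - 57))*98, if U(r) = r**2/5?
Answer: -23030/1011 ≈ -22.779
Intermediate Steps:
U(r) = r**2/5 (U(r) = r**2*(1/5) = r**2/5)
(-47/(U(s(4, 2)) - 57))*98 = (-47/(((2 + 4)**2)**2/5 - 57))*98 = (-47/((6**2)**2/5 - 57))*98 = (-47/((1/5)*36**2 - 57))*98 = (-47/((1/5)*1296 - 57))*98 = (-47/(1296/5 - 57))*98 = (-47/(1011/5))*98 = ((5/1011)*(-47))*98 = -235/1011*98 = -23030/1011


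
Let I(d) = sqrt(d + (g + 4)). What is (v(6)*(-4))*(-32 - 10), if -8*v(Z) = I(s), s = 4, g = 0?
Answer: -42*sqrt(2) ≈ -59.397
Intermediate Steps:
I(d) = sqrt(4 + d) (I(d) = sqrt(d + (0 + 4)) = sqrt(d + 4) = sqrt(4 + d))
v(Z) = -sqrt(2)/4 (v(Z) = -sqrt(4 + 4)/8 = -sqrt(2)/4)
(v(6)*(-4))*(-32 - 10) = (-sqrt(2)/4*(-4))*(-32 - 10) = sqrt(2)*(-42) = -42*sqrt(2)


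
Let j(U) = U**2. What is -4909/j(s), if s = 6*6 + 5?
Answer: -4909/1681 ≈ -2.9203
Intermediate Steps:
s = 41 (s = 36 + 5 = 41)
-4909/j(s) = -4909/(41**2) = -4909/1681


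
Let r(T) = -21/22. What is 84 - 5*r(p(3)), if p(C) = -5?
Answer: 1953/22 ≈ 88.773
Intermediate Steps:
r(T) = -21/22 (r(T) = -21*1/22 = -21/22)
84 - 5*r(p(3)) = 84 - 5*(-21/22) = 84 + 105/22 = 1953/22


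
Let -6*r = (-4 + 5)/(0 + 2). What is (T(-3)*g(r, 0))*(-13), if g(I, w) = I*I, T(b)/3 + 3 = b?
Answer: 13/8 ≈ 1.6250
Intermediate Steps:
T(b) = -9 + 3*b
r = -1/12 (r = -(-4 + 5)/(6*(0 + 2)) = -1/(6*2) = -⅙*½ = -1/12 ≈ -0.083333)
g(I, w) = I²
(T(-3)*g(r, 0))*(-13) = ((-9 + 3*(-3))*(-1/12)²)*(-13) = ((-9 - 9)*(1/144))*(-13) = -18*1/144*(-13) = -⅛*(-13) = 13/8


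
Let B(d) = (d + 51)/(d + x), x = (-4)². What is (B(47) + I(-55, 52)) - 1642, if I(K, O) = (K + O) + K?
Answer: -15286/9 ≈ -1698.4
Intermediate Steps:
x = 16
I(K, O) = O + 2*K
B(d) = (51 + d)/(16 + d) (B(d) = (d + 51)/(d + 16) = (51 + d)/(16 + d))
(B(47) + I(-55, 52)) - 1642 = ((51 + 47)/(16 + 47) + (52 + 2*(-55))) - 1642 = (98/63 + (52 - 110)) - 1642 = ((1/63)*98 - 58) - 1642 = (14/9 - 58) - 1642 = -508/9 - 1642 = -15286/9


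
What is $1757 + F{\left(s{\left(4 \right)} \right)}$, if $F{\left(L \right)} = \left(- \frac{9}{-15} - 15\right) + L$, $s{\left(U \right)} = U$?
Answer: $\frac{8733}{5} \approx 1746.6$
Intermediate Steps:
$F{\left(L \right)} = - \frac{72}{5} + L$ ($F{\left(L \right)} = \left(\left(-9\right) \left(- \frac{1}{15}\right) - 15\right) + L = \left(\frac{3}{5} - 15\right) + L = - \frac{72}{5} + L$)
$1757 + F{\left(s{\left(4 \right)} \right)} = 1757 + \left(- \frac{72}{5} + 4\right) = 1757 - \frac{52}{5} = \frac{8733}{5}$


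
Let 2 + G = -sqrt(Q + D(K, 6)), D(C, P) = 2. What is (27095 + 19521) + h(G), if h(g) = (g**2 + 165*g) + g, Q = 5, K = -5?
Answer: 46295 - 162*sqrt(7) ≈ 45866.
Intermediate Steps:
G = -2 - sqrt(7) (G = -2 - sqrt(5 + 2) = -2 - sqrt(7) ≈ -4.6458)
h(g) = g**2 + 166*g
(27095 + 19521) + h(G) = (27095 + 19521) + (-2 - sqrt(7))*(166 + (-2 - sqrt(7))) = 46616 + (-2 - sqrt(7))*(164 - sqrt(7))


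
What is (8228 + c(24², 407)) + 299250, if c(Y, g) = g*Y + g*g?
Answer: 707559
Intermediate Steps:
c(Y, g) = g² + Y*g (c(Y, g) = Y*g + g² = g² + Y*g)
(8228 + c(24², 407)) + 299250 = (8228 + 407*(24² + 407)) + 299250 = (8228 + 407*(576 + 407)) + 299250 = (8228 + 407*983) + 299250 = (8228 + 400081) + 299250 = 408309 + 299250 = 707559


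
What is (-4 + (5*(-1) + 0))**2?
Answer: 81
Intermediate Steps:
(-4 + (5*(-1) + 0))**2 = (-4 + (-5 + 0))**2 = (-4 - 5)**2 = (-9)**2 = 81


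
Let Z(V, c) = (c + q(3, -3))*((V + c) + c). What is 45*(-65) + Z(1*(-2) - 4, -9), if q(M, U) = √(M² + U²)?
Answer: -2709 - 72*√2 ≈ -2810.8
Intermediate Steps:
Z(V, c) = (V + 2*c)*(c + 3*√2) (Z(V, c) = (c + √(3² + (-3)²))*((V + c) + c) = (c + √(9 + 9))*(V + 2*c) = (c + √18)*(V + 2*c) = (c + 3*√2)*(V + 2*c) = (V + 2*c)*(c + 3*√2))
45*(-65) + Z(1*(-2) - 4, -9) = 45*(-65) + (2*(-9)² + (1*(-2) - 4)*(-9) + 3*(1*(-2) - 4)*√2 + 6*(-9)*√2) = -2925 + (2*81 + (-2 - 4)*(-9) + 3*(-2 - 4)*√2 - 54*√2) = -2925 + (162 - 6*(-9) + 3*(-6)*√2 - 54*√2) = -2925 + (162 + 54 - 18*√2 - 54*√2) = -2925 + (216 - 72*√2) = -2709 - 72*√2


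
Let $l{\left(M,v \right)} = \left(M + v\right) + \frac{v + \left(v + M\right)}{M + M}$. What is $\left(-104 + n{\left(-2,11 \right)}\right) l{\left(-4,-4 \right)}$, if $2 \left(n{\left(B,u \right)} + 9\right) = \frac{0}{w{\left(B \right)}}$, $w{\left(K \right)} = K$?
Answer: $\frac{1469}{2} \approx 734.5$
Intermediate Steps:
$n{\left(B,u \right)} = -9$ ($n{\left(B,u \right)} = -9 + \frac{0 \frac{1}{B}}{2} = -9 + \frac{1}{2} \cdot 0 = -9 + 0 = -9$)
$l{\left(M,v \right)} = M + v + \frac{M + 2 v}{2 M}$ ($l{\left(M,v \right)} = \left(M + v\right) + \frac{v + \left(M + v\right)}{2 M} = \left(M + v\right) + \left(M + 2 v\right) \frac{1}{2 M} = \left(M + v\right) + \frac{M + 2 v}{2 M} = M + v + \frac{M + 2 v}{2 M}$)
$\left(-104 + n{\left(-2,11 \right)}\right) l{\left(-4,-4 \right)} = \left(-104 - 9\right) \left(\frac{1}{2} - 4 - 4 - \frac{4}{-4}\right) = - 113 \left(\frac{1}{2} - 4 - 4 - -1\right) = - 113 \left(\frac{1}{2} - 4 - 4 + 1\right) = \left(-113\right) \left(- \frac{13}{2}\right) = \frac{1469}{2}$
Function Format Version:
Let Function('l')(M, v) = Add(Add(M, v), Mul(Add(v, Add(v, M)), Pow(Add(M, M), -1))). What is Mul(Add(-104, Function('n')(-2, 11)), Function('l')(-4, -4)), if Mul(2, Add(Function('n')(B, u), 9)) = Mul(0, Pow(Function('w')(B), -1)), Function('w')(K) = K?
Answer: Rational(1469, 2) ≈ 734.50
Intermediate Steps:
Function('n')(B, u) = -9 (Function('n')(B, u) = Add(-9, Mul(Rational(1, 2), Mul(0, Pow(B, -1)))) = Add(-9, Mul(Rational(1, 2), 0)) = Add(-9, 0) = -9)
Function('l')(M, v) = Add(M, v, Mul(Rational(1, 2), Pow(M, -1), Add(M, Mul(2, v)))) (Function('l')(M, v) = Add(Add(M, v), Mul(Add(v, Add(M, v)), Pow(Mul(2, M), -1))) = Add(Add(M, v), Mul(Add(M, Mul(2, v)), Mul(Rational(1, 2), Pow(M, -1)))) = Add(Add(M, v), Mul(Rational(1, 2), Pow(M, -1), Add(M, Mul(2, v)))) = Add(M, v, Mul(Rational(1, 2), Pow(M, -1), Add(M, Mul(2, v)))))
Mul(Add(-104, Function('n')(-2, 11)), Function('l')(-4, -4)) = Mul(Add(-104, -9), Add(Rational(1, 2), -4, -4, Mul(-4, Pow(-4, -1)))) = Mul(-113, Add(Rational(1, 2), -4, -4, Mul(-4, Rational(-1, 4)))) = Mul(-113, Add(Rational(1, 2), -4, -4, 1)) = Mul(-113, Rational(-13, 2)) = Rational(1469, 2)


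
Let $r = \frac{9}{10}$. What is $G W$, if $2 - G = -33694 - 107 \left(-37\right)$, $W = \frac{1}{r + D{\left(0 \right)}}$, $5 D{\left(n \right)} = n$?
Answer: $\frac{297370}{9} \approx 33041.0$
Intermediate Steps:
$D{\left(n \right)} = \frac{n}{5}$
$r = \frac{9}{10}$ ($r = 9 \cdot \frac{1}{10} = \frac{9}{10} \approx 0.9$)
$W = \frac{10}{9}$ ($W = \frac{1}{\frac{9}{10} + \frac{1}{5} \cdot 0} = \frac{1}{\frac{9}{10} + 0} = \frac{1}{\frac{9}{10}} = \frac{10}{9} \approx 1.1111$)
$G = 29737$ ($G = 2 - \left(-33694 - 107 \left(-37\right)\right) = 2 - \left(-33694 - -3959\right) = 2 - \left(-33694 + 3959\right) = 2 - -29735 = 2 + 29735 = 29737$)
$G W = 29737 \cdot \frac{10}{9} = \frac{297370}{9}$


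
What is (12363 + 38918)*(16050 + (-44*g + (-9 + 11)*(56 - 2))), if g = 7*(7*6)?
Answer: 165227382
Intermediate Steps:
g = 294 (g = 7*42 = 294)
(12363 + 38918)*(16050 + (-44*g + (-9 + 11)*(56 - 2))) = (12363 + 38918)*(16050 + (-44*294 + (-9 + 11)*(56 - 2))) = 51281*(16050 + (-12936 + 2*54)) = 51281*(16050 + (-12936 + 108)) = 51281*(16050 - 12828) = 51281*3222 = 165227382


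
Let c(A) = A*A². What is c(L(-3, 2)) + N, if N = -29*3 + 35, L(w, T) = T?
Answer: -44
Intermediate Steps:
c(A) = A³
N = -52 (N = -87 + 35 = -52)
c(L(-3, 2)) + N = 2³ - 52 = 8 - 52 = -44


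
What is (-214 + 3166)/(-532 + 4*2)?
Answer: -738/131 ≈ -5.6336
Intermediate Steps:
(-214 + 3166)/(-532 + 4*2) = 2952/(-532 + 8) = 2952/(-524) = 2952*(-1/524) = -738/131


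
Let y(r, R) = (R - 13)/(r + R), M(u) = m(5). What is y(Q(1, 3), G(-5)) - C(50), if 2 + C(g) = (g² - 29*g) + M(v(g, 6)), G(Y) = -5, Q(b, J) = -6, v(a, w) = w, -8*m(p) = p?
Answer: -92025/88 ≈ -1045.7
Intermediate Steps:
m(p) = -p/8
M(u) = -5/8 (M(u) = -⅛*5 = -5/8)
y(r, R) = (-13 + R)/(R + r)
C(g) = -21/8 + g² - 29*g (C(g) = -2 + ((g² - 29*g) - 5/8) = -2 + (-5/8 + g² - 29*g) = -21/8 + g² - 29*g)
y(Q(1, 3), G(-5)) - C(50) = (-13 - 5)/(-5 - 6) - (-21/8 + 50² - 29*50) = -18/(-11) - (-21/8 + 2500 - 1450) = -1/11*(-18) - 1*8379/8 = 18/11 - 8379/8 = -92025/88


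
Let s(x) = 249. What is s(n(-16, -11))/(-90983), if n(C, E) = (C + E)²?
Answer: -249/90983 ≈ -0.0027368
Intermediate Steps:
s(n(-16, -11))/(-90983) = 249/(-90983) = 249*(-1/90983) = -249/90983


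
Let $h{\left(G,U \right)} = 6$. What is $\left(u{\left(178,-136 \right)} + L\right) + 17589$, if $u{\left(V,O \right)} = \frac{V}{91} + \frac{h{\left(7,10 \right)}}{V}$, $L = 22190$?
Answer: $\frac{322186236}{8099} \approx 39781.0$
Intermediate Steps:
$u{\left(V,O \right)} = \frac{6}{V} + \frac{V}{91}$ ($u{\left(V,O \right)} = \frac{V}{91} + \frac{6}{V} = \frac{6}{V} + \frac{V}{91}$)
$\left(u{\left(178,-136 \right)} + L\right) + 17589 = \left(\left(\frac{6}{178} + \frac{1}{91} \cdot 178\right) + 22190\right) + 17589 = \left(\left(6 \cdot \frac{1}{178} + \frac{178}{91}\right) + 22190\right) + 17589 = \left(\left(\frac{3}{89} + \frac{178}{91}\right) + 22190\right) + 17589 = \left(\frac{16115}{8099} + 22190\right) + 17589 = \frac{179732925}{8099} + 17589 = \frac{322186236}{8099}$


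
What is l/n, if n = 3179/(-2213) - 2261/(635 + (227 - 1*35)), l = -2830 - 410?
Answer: 2964844620/3816313 ≈ 776.89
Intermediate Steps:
l = -3240
n = -7632626/1830151 (n = 3179*(-1/2213) - 2261/(635 + (227 - 35)) = -3179/2213 - 2261/(635 + 192) = -3179/2213 - 2261/827 = -7632626/1830151 ≈ -4.1705)
l/n = -3240/(-7632626/1830151) = -3240*(-1830151/7632626) = 2964844620/3816313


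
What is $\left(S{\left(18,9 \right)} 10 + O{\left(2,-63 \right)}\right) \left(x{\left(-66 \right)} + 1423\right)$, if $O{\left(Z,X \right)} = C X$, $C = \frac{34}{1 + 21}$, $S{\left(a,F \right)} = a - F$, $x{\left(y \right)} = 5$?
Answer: $- \frac{115668}{11} \approx -10515.0$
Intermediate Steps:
$C = \frac{17}{11}$ ($C = \frac{34}{22} = 34 \cdot \frac{1}{22} = \frac{17}{11} \approx 1.5455$)
$O{\left(Z,X \right)} = \frac{17 X}{11}$
$\left(S{\left(18,9 \right)} 10 + O{\left(2,-63 \right)}\right) \left(x{\left(-66 \right)} + 1423\right) = \left(\left(18 - 9\right) 10 + \frac{17}{11} \left(-63\right)\right) \left(5 + 1423\right) = \left(\left(18 - 9\right) 10 - \frac{1071}{11}\right) 1428 = \left(9 \cdot 10 - \frac{1071}{11}\right) 1428 = \left(90 - \frac{1071}{11}\right) 1428 = \left(- \frac{81}{11}\right) 1428 = - \frac{115668}{11}$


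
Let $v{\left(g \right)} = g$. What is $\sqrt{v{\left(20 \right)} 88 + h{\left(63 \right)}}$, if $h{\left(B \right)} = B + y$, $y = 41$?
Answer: $2 \sqrt{466} \approx 43.174$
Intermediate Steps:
$h{\left(B \right)} = 41 + B$ ($h{\left(B \right)} = B + 41 = 41 + B$)
$\sqrt{v{\left(20 \right)} 88 + h{\left(63 \right)}} = \sqrt{20 \cdot 88 + \left(41 + 63\right)} = \sqrt{1760 + 104} = \sqrt{1864} = 2 \sqrt{466}$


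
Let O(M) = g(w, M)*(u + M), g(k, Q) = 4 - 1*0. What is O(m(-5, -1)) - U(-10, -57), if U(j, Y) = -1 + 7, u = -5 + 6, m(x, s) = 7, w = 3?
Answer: 26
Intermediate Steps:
g(k, Q) = 4 (g(k, Q) = 4 + 0 = 4)
u = 1
U(j, Y) = 6
O(M) = 4 + 4*M (O(M) = 4*(1 + M) = 4 + 4*M)
O(m(-5, -1)) - U(-10, -57) = (4 + 4*7) - 1*6 = (4 + 28) - 6 = 32 - 6 = 26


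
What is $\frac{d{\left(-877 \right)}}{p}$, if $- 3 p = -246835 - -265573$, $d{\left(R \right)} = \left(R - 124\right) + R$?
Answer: $\frac{313}{1041} \approx 0.30067$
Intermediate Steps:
$d{\left(R \right)} = -124 + 2 R$ ($d{\left(R \right)} = \left(-124 + R\right) + R = -124 + 2 R$)
$p = -6246$ ($p = - \frac{-246835 - -265573}{3} = - \frac{-246835 + 265573}{3} = \left(- \frac{1}{3}\right) 18738 = -6246$)
$\frac{d{\left(-877 \right)}}{p} = \frac{-124 + 2 \left(-877\right)}{-6246} = \left(-124 - 1754\right) \left(- \frac{1}{6246}\right) = \left(-1878\right) \left(- \frac{1}{6246}\right) = \frac{313}{1041}$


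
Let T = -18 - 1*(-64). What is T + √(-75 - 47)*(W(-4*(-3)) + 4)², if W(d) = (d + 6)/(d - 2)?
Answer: 46 + 841*I*√122/25 ≈ 46.0 + 371.57*I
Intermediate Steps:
W(d) = (6 + d)/(-2 + d)
T = 46 (T = -18 + 64 = 46)
T + √(-75 - 47)*(W(-4*(-3)) + 4)² = 46 + √(-75 - 47)*((6 - 4*(-3))/(-2 - 4*(-3)) + 4)² = 46 + √(-122)*((6 + 12)/(-2 + 12) + 4)² = 46 + (I*√122)*(18/10 + 4)² = 46 + (I*√122)*((⅒)*18 + 4)² = 46 + (I*√122)*(9/5 + 4)² = 46 + (I*√122)*(29/5)² = 46 + (I*√122)*(841/25) = 46 + 841*I*√122/25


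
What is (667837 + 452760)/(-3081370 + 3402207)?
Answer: 1120597/320837 ≈ 3.4927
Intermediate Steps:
(667837 + 452760)/(-3081370 + 3402207) = 1120597/320837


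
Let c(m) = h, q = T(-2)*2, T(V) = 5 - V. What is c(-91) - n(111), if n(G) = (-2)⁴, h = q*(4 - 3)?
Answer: -2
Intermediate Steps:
q = 14 (q = (5 - 1*(-2))*2 = (5 + 2)*2 = 7*2 = 14)
h = 14 (h = 14*(4 - 3) = 14*1 = 14)
c(m) = 14
n(G) = 16
c(-91) - n(111) = 14 - 1*16 = 14 - 16 = -2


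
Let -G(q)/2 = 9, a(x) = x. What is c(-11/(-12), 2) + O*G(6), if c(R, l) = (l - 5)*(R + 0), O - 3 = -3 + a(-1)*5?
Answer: 349/4 ≈ 87.250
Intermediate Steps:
O = -5 (O = 3 + (-3 - 1*5) = 3 + (-3 - 5) = 3 - 8 = -5)
G(q) = -18 (G(q) = -2*9 = -18)
c(R, l) = R*(-5 + l) (c(R, l) = (-5 + l)*R = R*(-5 + l))
c(-11/(-12), 2) + O*G(6) = (-11/(-12))*(-5 + 2) - 5*(-18) = -11*(-1/12)*(-3) + 90 = (11/12)*(-3) + 90 = -11/4 + 90 = 349/4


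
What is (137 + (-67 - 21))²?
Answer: 2401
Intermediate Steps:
(137 + (-67 - 21))² = (137 - 88)² = 49² = 2401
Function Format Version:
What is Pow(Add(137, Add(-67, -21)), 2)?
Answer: 2401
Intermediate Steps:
Pow(Add(137, Add(-67, -21)), 2) = Pow(Add(137, -88), 2) = Pow(49, 2) = 2401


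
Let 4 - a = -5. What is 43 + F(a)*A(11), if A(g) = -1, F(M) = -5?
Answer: 48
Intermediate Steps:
a = 9 (a = 4 - 1*(-5) = 4 + 5 = 9)
43 + F(a)*A(11) = 43 - 5*(-1) = 43 + 5 = 48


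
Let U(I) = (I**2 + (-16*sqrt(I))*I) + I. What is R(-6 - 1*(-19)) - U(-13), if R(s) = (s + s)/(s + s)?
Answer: -155 - 208*I*sqrt(13) ≈ -155.0 - 749.96*I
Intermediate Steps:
R(s) = 1 (R(s) = (2*s)/((2*s)) = (2*s)*(1/(2*s)) = 1)
U(I) = I + I**2 - 16*I**(3/2) (U(I) = (I**2 - 16*I**(3/2)) + I = I + I**2 - 16*I**(3/2))
R(-6 - 1*(-19)) - U(-13) = 1 - (-13 + (-13)**2 - (-208)*I*sqrt(13)) = 1 - (-13 + 169 - (-208)*I*sqrt(13)) = 1 - (-13 + 169 + 208*I*sqrt(13)) = 1 - (156 + 208*I*sqrt(13)) = 1 + (-156 - 208*I*sqrt(13)) = -155 - 208*I*sqrt(13)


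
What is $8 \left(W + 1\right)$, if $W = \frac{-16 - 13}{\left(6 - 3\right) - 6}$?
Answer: $\frac{256}{3} \approx 85.333$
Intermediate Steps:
$W = \frac{29}{3}$ ($W = - \frac{29}{\left(6 - 3\right) - 6} = - \frac{29}{3 - 6} = - \frac{29}{-3} = \left(-29\right) \left(- \frac{1}{3}\right) = \frac{29}{3} \approx 9.6667$)
$8 \left(W + 1\right) = 8 \left(\frac{29}{3} + 1\right) = 8 \cdot \frac{32}{3} = \frac{256}{3}$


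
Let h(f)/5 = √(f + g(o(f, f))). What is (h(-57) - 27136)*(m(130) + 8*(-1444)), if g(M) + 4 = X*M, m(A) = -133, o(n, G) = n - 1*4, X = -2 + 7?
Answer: 317084160 - 58425*I*√366 ≈ 3.1708e+8 - 1.1177e+6*I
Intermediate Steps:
X = 5
o(n, G) = -4 + n (o(n, G) = n - 4 = -4 + n)
g(M) = -4 + 5*M
h(f) = 5*√(-24 + 6*f) (h(f) = 5*√(f + (-4 + 5*(-4 + f))) = 5*√(f + (-4 + (-20 + 5*f))) = 5*√(f + (-24 + 5*f)) = 5*√(-24 + 6*f))
(h(-57) - 27136)*(m(130) + 8*(-1444)) = (5*√(-24 + 6*(-57)) - 27136)*(-133 + 8*(-1444)) = (5*√(-24 - 342) - 27136)*(-133 - 11552) = (5*√(-366) - 27136)*(-11685) = (5*(I*√366) - 27136)*(-11685) = (5*I*√366 - 27136)*(-11685) = (-27136 + 5*I*√366)*(-11685) = 317084160 - 58425*I*√366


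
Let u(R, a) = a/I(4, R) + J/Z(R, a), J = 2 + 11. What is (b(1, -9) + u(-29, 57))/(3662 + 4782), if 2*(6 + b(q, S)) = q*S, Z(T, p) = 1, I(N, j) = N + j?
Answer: 11/422200 ≈ 2.6054e-5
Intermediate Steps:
J = 13
u(R, a) = 13 + a/(4 + R) (u(R, a) = a/(4 + R) + 13/1 = a/(4 + R) + 13*1 = a/(4 + R) + 13 = 13 + a/(4 + R))
b(q, S) = -6 + S*q/2 (b(q, S) = -6 + (q*S)/2 = -6 + (S*q)/2 = -6 + S*q/2)
(b(1, -9) + u(-29, 57))/(3662 + 4782) = ((-6 + (½)*(-9)*1) + (52 + 57 + 13*(-29))/(4 - 29))/(3662 + 4782) = ((-6 - 9/2) + (52 + 57 - 377)/(-25))/8444 = (-21/2 - 1/25*(-268))*(1/8444) = (-21/2 + 268/25)*(1/8444) = (11/50)*(1/8444) = 11/422200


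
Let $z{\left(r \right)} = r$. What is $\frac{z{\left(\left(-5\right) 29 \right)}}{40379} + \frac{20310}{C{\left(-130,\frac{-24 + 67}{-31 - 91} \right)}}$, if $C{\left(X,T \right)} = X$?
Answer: $- \frac{82011634}{524927} \approx -156.23$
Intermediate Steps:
$\frac{z{\left(\left(-5\right) 29 \right)}}{40379} + \frac{20310}{C{\left(-130,\frac{-24 + 67}{-31 - 91} \right)}} = \frac{\left(-5\right) 29}{40379} + \frac{20310}{-130} = \left(-145\right) \frac{1}{40379} + 20310 \left(- \frac{1}{130}\right) = - \frac{145}{40379} - \frac{2031}{13} = - \frac{82011634}{524927}$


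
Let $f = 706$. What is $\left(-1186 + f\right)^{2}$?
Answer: $230400$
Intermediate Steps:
$\left(-1186 + f\right)^{2} = \left(-1186 + 706\right)^{2} = \left(-480\right)^{2} = 230400$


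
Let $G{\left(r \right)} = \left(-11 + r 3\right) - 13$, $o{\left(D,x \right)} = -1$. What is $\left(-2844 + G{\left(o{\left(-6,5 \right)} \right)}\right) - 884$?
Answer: $-3755$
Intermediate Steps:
$G{\left(r \right)} = -24 + 3 r$ ($G{\left(r \right)} = \left(-11 + 3 r\right) - 13 = -24 + 3 r$)
$\left(-2844 + G{\left(o{\left(-6,5 \right)} \right)}\right) - 884 = \left(-2844 + \left(-24 + 3 \left(-1\right)\right)\right) - 884 = \left(-2844 - 27\right) - 884 = -2871 - 884 = -3755$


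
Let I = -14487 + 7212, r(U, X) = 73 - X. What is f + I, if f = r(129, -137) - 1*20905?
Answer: -27970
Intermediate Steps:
I = -7275
f = -20695 (f = (73 - 1*(-137)) - 1*20905 = (73 + 137) - 20905 = 210 - 20905 = -20695)
f + I = -20695 - 7275 = -27970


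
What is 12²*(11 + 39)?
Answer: 7200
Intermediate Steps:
12²*(11 + 39) = 144*50 = 7200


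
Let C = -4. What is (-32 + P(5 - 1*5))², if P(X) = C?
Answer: 1296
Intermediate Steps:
P(X) = -4
(-32 + P(5 - 1*5))² = (-32 - 4)² = (-36)² = 1296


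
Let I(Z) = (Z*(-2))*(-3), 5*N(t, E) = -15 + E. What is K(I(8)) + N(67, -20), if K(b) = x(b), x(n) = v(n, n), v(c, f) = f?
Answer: 41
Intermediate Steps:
x(n) = n
N(t, E) = -3 + E/5 (N(t, E) = (-15 + E)/5 = -3 + E/5)
I(Z) = 6*Z (I(Z) = -2*Z*(-3) = 6*Z)
K(b) = b
K(I(8)) + N(67, -20) = 6*8 + (-3 + (⅕)*(-20)) = 48 + (-3 - 4) = 48 - 7 = 41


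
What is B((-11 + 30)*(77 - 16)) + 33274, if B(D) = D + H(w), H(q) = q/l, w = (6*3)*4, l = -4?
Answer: 34415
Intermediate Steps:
w = 72 (w = 18*4 = 72)
H(q) = -q/4 (H(q) = q/(-4) = q*(-¼) = -q/4)
B(D) = -18 + D (B(D) = D - ¼*72 = D - 18 = -18 + D)
B((-11 + 30)*(77 - 16)) + 33274 = (-18 + (-11 + 30)*(77 - 16)) + 33274 = (-18 + 19*61) + 33274 = (-18 + 1159) + 33274 = 1141 + 33274 = 34415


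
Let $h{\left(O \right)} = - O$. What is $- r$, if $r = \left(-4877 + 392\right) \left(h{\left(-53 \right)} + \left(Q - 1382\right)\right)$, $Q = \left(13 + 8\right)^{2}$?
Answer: $-3982680$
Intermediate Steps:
$Q = 441$ ($Q = 21^{2} = 441$)
$r = 3982680$ ($r = \left(-4877 + 392\right) \left(\left(-1\right) \left(-53\right) + \left(441 - 1382\right)\right) = - 4485 \left(53 - 941\right) = \left(-4485\right) \left(-888\right) = 3982680$)
$- r = \left(-1\right) 3982680 = -3982680$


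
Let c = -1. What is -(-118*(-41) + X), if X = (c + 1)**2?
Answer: -4838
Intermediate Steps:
X = 0 (X = (-1 + 1)**2 = 0**2 = 0)
-(-118*(-41) + X) = -(-118*(-41) + 0) = -(4838 + 0) = -1*4838 = -4838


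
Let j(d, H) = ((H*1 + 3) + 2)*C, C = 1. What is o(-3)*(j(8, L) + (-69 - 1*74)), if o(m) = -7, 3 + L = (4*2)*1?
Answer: 931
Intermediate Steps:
L = 5 (L = -3 + (4*2)*1 = -3 + 8*1 = -3 + 8 = 5)
j(d, H) = 5 + H (j(d, H) = ((H*1 + 3) + 2)*1 = ((H + 3) + 2)*1 = ((3 + H) + 2)*1 = (5 + H)*1 = 5 + H)
o(-3)*(j(8, L) + (-69 - 1*74)) = -7*((5 + 5) + (-69 - 1*74)) = -7*(10 + (-69 - 74)) = -7*(10 - 143) = -7*(-133) = 931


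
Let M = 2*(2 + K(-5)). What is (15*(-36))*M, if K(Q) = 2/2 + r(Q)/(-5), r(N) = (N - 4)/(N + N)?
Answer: -15228/5 ≈ -3045.6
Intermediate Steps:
r(N) = (-4 + N)/(2*N) (r(N) = (-4 + N)/((2*N)) = (-4 + N)*(1/(2*N)) = (-4 + N)/(2*N))
K(Q) = 1 - (-4 + Q)/(10*Q) (K(Q) = 2/2 + ((-4 + Q)/(2*Q))/(-5) = 2*(1/2) + ((-4 + Q)/(2*Q))*(-1/5) = 1 - (-4 + Q)/(10*Q))
M = 141/25 (M = 2*(2 + (1/10)*(4 + 9*(-5))/(-5)) = 2*(2 + (1/10)*(-1/5)*(4 - 45)) = 2*(2 + (1/10)*(-1/5)*(-41)) = 2*(2 + 41/50) = 2*(141/50) = 141/25 ≈ 5.6400)
(15*(-36))*M = (15*(-36))*(141/25) = -540*141/25 = -15228/5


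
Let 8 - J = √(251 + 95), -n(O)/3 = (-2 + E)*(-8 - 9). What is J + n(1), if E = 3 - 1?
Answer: 8 - √346 ≈ -10.601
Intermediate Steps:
E = 2
n(O) = 0 (n(O) = -3*(-2 + 2)*(-8 - 9) = -0*(-17) = -3*0 = 0)
J = 8 - √346 (J = 8 - √(251 + 95) = 8 - √346 ≈ -10.601)
J + n(1) = (8 - √346) + 0 = 8 - √346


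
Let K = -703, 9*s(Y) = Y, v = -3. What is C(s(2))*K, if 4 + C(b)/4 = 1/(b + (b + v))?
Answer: 284012/23 ≈ 12348.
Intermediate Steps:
s(Y) = Y/9
C(b) = -16 + 4/(-3 + 2*b) (C(b) = -16 + 4/(b + (b - 3)) = -16 + 4/(b + (-3 + b)) = -16 + 4/(-3 + 2*b))
C(s(2))*K = (4*(13 - 8*2/9)/(-3 + 2*((⅑)*2)))*(-703) = (4*(13 - 8*2/9)/(-3 + 2*(2/9)))*(-703) = (4*(13 - 16/9)/(-3 + 4/9))*(-703) = (4*(101/9)/(-23/9))*(-703) = (4*(-9/23)*(101/9))*(-703) = -404/23*(-703) = 284012/23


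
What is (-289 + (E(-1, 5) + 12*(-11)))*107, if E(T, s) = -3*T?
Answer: -44726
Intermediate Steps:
(-289 + (E(-1, 5) + 12*(-11)))*107 = (-289 + (-3*(-1) + 12*(-11)))*107 = (-289 + (3 - 132))*107 = (-289 - 129)*107 = -418*107 = -44726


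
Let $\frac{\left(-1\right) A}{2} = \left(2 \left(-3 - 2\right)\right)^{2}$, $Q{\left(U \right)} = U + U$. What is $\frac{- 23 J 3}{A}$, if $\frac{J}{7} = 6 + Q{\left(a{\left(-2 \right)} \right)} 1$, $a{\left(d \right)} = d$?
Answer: $\frac{483}{100} \approx 4.83$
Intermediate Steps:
$Q{\left(U \right)} = 2 U$
$A = -200$ ($A = - 2 \left(2 \left(-3 - 2\right)\right)^{2} = - 2 \left(2 \left(-5\right)\right)^{2} = - 2 \left(-10\right)^{2} = \left(-2\right) 100 = -200$)
$J = 14$ ($J = 7 \left(6 + 2 \left(-2\right) 1\right) = 7 \left(6 - 4\right) = 7 \cdot 2 = 14$)
$\frac{- 23 J 3}{A} = \frac{\left(-23\right) 14 \cdot 3}{-200} = \left(-322\right) 3 \left(- \frac{1}{200}\right) = \left(-966\right) \left(- \frac{1}{200}\right) = \frac{483}{100}$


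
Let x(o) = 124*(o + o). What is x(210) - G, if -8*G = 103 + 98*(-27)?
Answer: 414097/8 ≈ 51762.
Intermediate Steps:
G = 2543/8 (G = -(103 + 98*(-27))/8 = -(103 - 2646)/8 = -⅛*(-2543) = 2543/8 ≈ 317.88)
x(o) = 248*o (x(o) = 124*(2*o) = 248*o)
x(210) - G = 248*210 - 1*2543/8 = 52080 - 2543/8 = 414097/8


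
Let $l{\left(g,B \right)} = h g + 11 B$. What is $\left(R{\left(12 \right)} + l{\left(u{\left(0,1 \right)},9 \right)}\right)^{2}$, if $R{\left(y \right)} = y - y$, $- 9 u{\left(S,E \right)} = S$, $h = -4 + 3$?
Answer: $9801$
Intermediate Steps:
$h = -1$
$u{\left(S,E \right)} = - \frac{S}{9}$
$l{\left(g,B \right)} = - g + 11 B$
$R{\left(y \right)} = 0$
$\left(R{\left(12 \right)} + l{\left(u{\left(0,1 \right)},9 \right)}\right)^{2} = \left(0 + \left(- \frac{\left(-1\right) 0}{9} + 11 \cdot 9\right)\right)^{2} = \left(0 + \left(\left(-1\right) 0 + 99\right)\right)^{2} = \left(0 + \left(0 + 99\right)\right)^{2} = \left(0 + 99\right)^{2} = 99^{2} = 9801$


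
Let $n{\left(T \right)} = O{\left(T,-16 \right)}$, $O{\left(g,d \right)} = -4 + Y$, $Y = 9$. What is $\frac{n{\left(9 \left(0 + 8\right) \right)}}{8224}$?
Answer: $\frac{5}{8224} \approx 0.00060798$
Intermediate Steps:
$O{\left(g,d \right)} = 5$ ($O{\left(g,d \right)} = -4 + 9 = 5$)
$n{\left(T \right)} = 5$
$\frac{n{\left(9 \left(0 + 8\right) \right)}}{8224} = \frac{5}{8224}$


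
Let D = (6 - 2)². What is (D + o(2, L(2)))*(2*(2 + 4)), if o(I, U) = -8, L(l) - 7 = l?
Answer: 96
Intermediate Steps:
L(l) = 7 + l
D = 16 (D = 4² = 16)
(D + o(2, L(2)))*(2*(2 + 4)) = (16 - 8)*(2*(2 + 4)) = 8*(2*6) = 8*12 = 96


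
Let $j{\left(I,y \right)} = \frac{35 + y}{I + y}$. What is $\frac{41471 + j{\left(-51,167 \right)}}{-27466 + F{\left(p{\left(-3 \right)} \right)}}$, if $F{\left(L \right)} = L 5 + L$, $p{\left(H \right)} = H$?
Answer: $- \frac{2405419}{1594072} \approx -1.509$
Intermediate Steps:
$j{\left(I,y \right)} = \frac{35 + y}{I + y}$
$F{\left(L \right)} = 6 L$ ($F{\left(L \right)} = 5 L + L = 6 L$)
$\frac{41471 + j{\left(-51,167 \right)}}{-27466 + F{\left(p{\left(-3 \right)} \right)}} = \frac{41471 + \frac{35 + 167}{-51 + 167}}{-27466 + 6 \left(-3\right)} = \frac{41471 + \frac{1}{116} \cdot 202}{-27466 - 18} = \frac{41471 + \frac{1}{116} \cdot 202}{-27484} = \left(41471 + \frac{101}{58}\right) \left(- \frac{1}{27484}\right) = \frac{2405419}{58} \left(- \frac{1}{27484}\right) = - \frac{2405419}{1594072}$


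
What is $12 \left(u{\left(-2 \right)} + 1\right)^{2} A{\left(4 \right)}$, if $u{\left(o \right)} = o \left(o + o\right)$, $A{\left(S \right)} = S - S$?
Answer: $0$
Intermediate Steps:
$A{\left(S \right)} = 0$
$u{\left(o \right)} = 2 o^{2}$ ($u{\left(o \right)} = o 2 o = 2 o^{2}$)
$12 \left(u{\left(-2 \right)} + 1\right)^{2} A{\left(4 \right)} = 12 \left(2 \left(-2\right)^{2} + 1\right)^{2} \cdot 0 = 12 \left(2 \cdot 4 + 1\right)^{2} \cdot 0 = 12 \left(8 + 1\right)^{2} \cdot 0 = 12 \cdot 9^{2} \cdot 0 = 12 \cdot 81 \cdot 0 = 972 \cdot 0 = 0$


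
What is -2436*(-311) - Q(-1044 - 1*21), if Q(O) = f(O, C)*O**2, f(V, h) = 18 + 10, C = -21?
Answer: -31000704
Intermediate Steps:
f(V, h) = 28
Q(O) = 28*O**2
-2436*(-311) - Q(-1044 - 1*21) = -2436*(-311) - 28*(-1044 - 1*21)**2 = 757596 - 28*(-1044 - 21)**2 = 757596 - 28*(-1065)**2 = 757596 - 28*1134225 = 757596 - 1*31758300 = 757596 - 31758300 = -31000704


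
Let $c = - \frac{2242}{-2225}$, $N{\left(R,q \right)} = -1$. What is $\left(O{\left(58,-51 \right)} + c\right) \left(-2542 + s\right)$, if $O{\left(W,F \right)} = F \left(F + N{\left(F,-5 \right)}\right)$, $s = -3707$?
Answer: $- \frac{36887484558}{2225} \approx -1.6579 \cdot 10^{7}$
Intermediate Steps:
$O{\left(W,F \right)} = F \left(-1 + F\right)$ ($O{\left(W,F \right)} = F \left(F - 1\right) = F \left(-1 + F\right)$)
$c = \frac{2242}{2225}$ ($c = \left(-2242\right) \left(- \frac{1}{2225}\right) = \frac{2242}{2225} \approx 1.0076$)
$\left(O{\left(58,-51 \right)} + c\right) \left(-2542 + s\right) = \left(- 51 \left(-1 - 51\right) + \frac{2242}{2225}\right) \left(-2542 - 3707\right) = \left(\left(-51\right) \left(-52\right) + \frac{2242}{2225}\right) \left(-6249\right) = \left(2652 + \frac{2242}{2225}\right) \left(-6249\right) = \frac{5902942}{2225} \left(-6249\right) = - \frac{36887484558}{2225}$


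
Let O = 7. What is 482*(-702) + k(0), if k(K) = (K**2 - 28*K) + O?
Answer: -338357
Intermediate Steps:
k(K) = 7 + K**2 - 28*K (k(K) = (K**2 - 28*K) + 7 = 7 + K**2 - 28*K)
482*(-702) + k(0) = 482*(-702) + (7 + 0**2 - 28*0) = -338364 + (7 + 0 + 0) = -338364 + 7 = -338357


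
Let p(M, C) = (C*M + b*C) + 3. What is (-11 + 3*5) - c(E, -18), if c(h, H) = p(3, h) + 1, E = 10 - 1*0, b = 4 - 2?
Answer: -50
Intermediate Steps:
b = 2
p(M, C) = 3 + 2*C + C*M (p(M, C) = (C*M + 2*C) + 3 = (2*C + C*M) + 3 = 3 + 2*C + C*M)
E = 10 (E = 10 + 0 = 10)
c(h, H) = 4 + 5*h (c(h, H) = (3 + 2*h + h*3) + 1 = (3 + 2*h + 3*h) + 1 = (3 + 5*h) + 1 = 4 + 5*h)
(-11 + 3*5) - c(E, -18) = (-11 + 3*5) - (4 + 5*10) = (-11 + 15) - (4 + 50) = 4 - 1*54 = 4 - 54 = -50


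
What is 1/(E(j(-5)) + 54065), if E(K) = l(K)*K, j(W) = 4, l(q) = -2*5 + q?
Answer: 1/54041 ≈ 1.8504e-5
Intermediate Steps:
l(q) = -10 + q
E(K) = K*(-10 + K) (E(K) = (-10 + K)*K = K*(-10 + K))
1/(E(j(-5)) + 54065) = 1/(4*(-10 + 4) + 54065) = 1/(4*(-6) + 54065) = 1/(-24 + 54065) = 1/54041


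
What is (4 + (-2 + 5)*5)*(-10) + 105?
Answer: -85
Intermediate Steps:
(4 + (-2 + 5)*5)*(-10) + 105 = (4 + 3*5)*(-10) + 105 = (4 + 15)*(-10) + 105 = 19*(-10) + 105 = -190 + 105 = -85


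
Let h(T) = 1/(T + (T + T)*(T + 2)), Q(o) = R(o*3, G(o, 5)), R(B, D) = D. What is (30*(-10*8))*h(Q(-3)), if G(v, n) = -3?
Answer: -800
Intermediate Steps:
Q(o) = -3
h(T) = 1/(T + 2*T*(2 + T)) (h(T) = 1/(T + (2*T)*(2 + T)) = 1/(T + 2*T*(2 + T)))
(30*(-10*8))*h(Q(-3)) = (30*(-10*8))*(1/((-3)*(5 + 2*(-3)))) = (30*(-80))*(-1/(3*(5 - 6))) = -(-800)/(-1) = -(-800)*(-1) = -2400*⅓ = -800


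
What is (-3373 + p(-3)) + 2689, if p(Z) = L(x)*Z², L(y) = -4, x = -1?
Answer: -720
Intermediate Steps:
p(Z) = -4*Z²
(-3373 + p(-3)) + 2689 = (-3373 - 4*(-3)²) + 2689 = (-3373 - 4*9) + 2689 = (-3373 - 36) + 2689 = -3409 + 2689 = -720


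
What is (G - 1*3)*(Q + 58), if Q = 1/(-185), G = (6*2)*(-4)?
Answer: -547179/185 ≈ -2957.7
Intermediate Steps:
G = -48 (G = 12*(-4) = -48)
Q = -1/185 ≈ -0.0054054
(G - 1*3)*(Q + 58) = (-48 - 1*3)*(-1/185 + 58) = (-48 - 3)*(10729/185) = -51*10729/185 = -547179/185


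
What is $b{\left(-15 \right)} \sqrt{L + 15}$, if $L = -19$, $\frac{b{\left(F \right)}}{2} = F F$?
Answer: $900 i \approx 900.0 i$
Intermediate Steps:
$b{\left(F \right)} = 2 F^{2}$ ($b{\left(F \right)} = 2 F F = 2 F^{2}$)
$b{\left(-15 \right)} \sqrt{L + 15} = 2 \left(-15\right)^{2} \sqrt{-19 + 15} = 2 \cdot 225 \sqrt{-4} = 450 \cdot 2 i = 900 i$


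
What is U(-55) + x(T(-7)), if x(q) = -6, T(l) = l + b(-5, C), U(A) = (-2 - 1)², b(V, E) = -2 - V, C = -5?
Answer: 3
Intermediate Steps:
U(A) = 9 (U(A) = (-3)² = 9)
T(l) = 3 + l (T(l) = l + (-2 - 1*(-5)) = l + (-2 + 5) = l + 3 = 3 + l)
U(-55) + x(T(-7)) = 9 - 6 = 3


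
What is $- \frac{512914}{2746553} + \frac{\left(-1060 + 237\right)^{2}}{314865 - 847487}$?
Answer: $- \frac{2133509277445}{1462874551966} \approx -1.4584$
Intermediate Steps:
$- \frac{512914}{2746553} + \frac{\left(-1060 + 237\right)^{2}}{314865 - 847487} = \left(-512914\right) \frac{1}{2746553} + \frac{\left(-823\right)^{2}}{-532622} = - \frac{512914}{2746553} + 677329 \left(- \frac{1}{532622}\right) = - \frac{512914}{2746553} - \frac{677329}{532622} = - \frac{2133509277445}{1462874551966}$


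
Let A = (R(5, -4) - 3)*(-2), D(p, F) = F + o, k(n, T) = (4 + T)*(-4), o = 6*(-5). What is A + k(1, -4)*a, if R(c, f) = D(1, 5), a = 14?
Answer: 56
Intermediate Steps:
o = -30
k(n, T) = -16 - 4*T
D(p, F) = -30 + F (D(p, F) = F - 30 = -30 + F)
R(c, f) = -25 (R(c, f) = -30 + 5 = -25)
A = 56 (A = (-25 - 3)*(-2) = -28*(-2) = 56)
A + k(1, -4)*a = 56 + (-16 - 4*(-4))*14 = 56 + (-16 + 16)*14 = 56 + 0*14 = 56 + 0 = 56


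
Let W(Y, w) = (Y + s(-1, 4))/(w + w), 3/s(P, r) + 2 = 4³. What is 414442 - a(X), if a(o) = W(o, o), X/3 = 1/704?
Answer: 25695021/62 ≈ 4.1444e+5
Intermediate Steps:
s(P, r) = 3/62 (s(P, r) = 3/(-2 + 4³) = 3/(-2 + 64) = 3/62)
X = 3/704 ≈ 0.0042614
W(Y, w) = (3/62 + Y)/(2*w) (W(Y, w) = (Y + 3/62)/(w + w) = (3/62 + Y)/((2*w)) = (3/62 + Y)*(1/(2*w)) = (3/62 + Y)/(2*w))
a(o) = (3 + 62*o)/(124*o)
414442 - a(X) = 414442 - (3 + 62*(3/704))/(124*3/704) = 414442 - 704*(3 + 93/352)/(124*3) = 414442 - 704*1149/(124*3*352) = 414442 - 1*383/62 = 414442 - 383/62 = 25695021/62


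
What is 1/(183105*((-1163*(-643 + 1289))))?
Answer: -1/137566420290 ≈ -7.2692e-12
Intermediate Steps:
1/(183105*((-1163*(-643 + 1289)))) = 1/(183105*((-1163*646))) = (1/183105)/(-751298) = (1/183105)*(-1/751298) = -1/137566420290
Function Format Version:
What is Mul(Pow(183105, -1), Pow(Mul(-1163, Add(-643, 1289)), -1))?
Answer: Rational(-1, 137566420290) ≈ -7.2692e-12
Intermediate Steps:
Mul(Pow(183105, -1), Pow(Mul(-1163, Add(-643, 1289)), -1)) = Mul(Rational(1, 183105), Pow(Mul(-1163, 646), -1)) = Mul(Rational(1, 183105), Pow(-751298, -1)) = Mul(Rational(1, 183105), Rational(-1, 751298)) = Rational(-1, 137566420290)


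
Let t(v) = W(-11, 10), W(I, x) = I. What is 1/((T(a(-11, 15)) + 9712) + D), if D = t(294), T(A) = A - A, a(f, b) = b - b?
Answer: 1/9701 ≈ 0.00010308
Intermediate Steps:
a(f, b) = 0
T(A) = 0
t(v) = -11
D = -11
1/((T(a(-11, 15)) + 9712) + D) = 1/((0 + 9712) - 11) = 1/(9712 - 11) = 1/9701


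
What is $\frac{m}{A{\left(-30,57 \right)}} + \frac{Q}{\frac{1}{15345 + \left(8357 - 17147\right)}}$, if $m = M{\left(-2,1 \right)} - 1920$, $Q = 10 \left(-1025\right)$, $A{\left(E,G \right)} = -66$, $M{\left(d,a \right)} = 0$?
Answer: $- \frac{739075930}{11} \approx -6.7189 \cdot 10^{7}$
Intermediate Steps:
$Q = -10250$
$m = -1920$ ($m = 0 - 1920 = -1920$)
$\frac{m}{A{\left(-30,57 \right)}} + \frac{Q}{\frac{1}{15345 + \left(8357 - 17147\right)}} = - \frac{1920}{-66} - \frac{10250}{\frac{1}{15345 + \left(8357 - 17147\right)}} = \left(-1920\right) \left(- \frac{1}{66}\right) - \frac{10250}{\frac{1}{15345 + \left(8357 - 17147\right)}} = \frac{320}{11} - \frac{10250}{\frac{1}{15345 - 8790}} = \frac{320}{11} - \frac{10250}{\frac{1}{6555}} = \frac{320}{11} - 10250 \frac{1}{\frac{1}{6555}} = \frac{320}{11} - 67188750 = - \frac{739075930}{11}$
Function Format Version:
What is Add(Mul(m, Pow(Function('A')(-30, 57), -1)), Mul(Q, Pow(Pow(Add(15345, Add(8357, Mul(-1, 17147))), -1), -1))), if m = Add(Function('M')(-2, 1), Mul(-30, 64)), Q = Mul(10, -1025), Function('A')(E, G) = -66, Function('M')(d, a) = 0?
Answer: Rational(-739075930, 11) ≈ -6.7189e+7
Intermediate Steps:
Q = -10250
m = -1920 (m = Add(0, Mul(-30, 64)) = Add(0, -1920) = -1920)
Add(Mul(m, Pow(Function('A')(-30, 57), -1)), Mul(Q, Pow(Pow(Add(15345, Add(8357, Mul(-1, 17147))), -1), -1))) = Add(Mul(-1920, Pow(-66, -1)), Mul(-10250, Pow(Pow(Add(15345, Add(8357, Mul(-1, 17147))), -1), -1))) = Add(Mul(-1920, Rational(-1, 66)), Mul(-10250, Pow(Pow(Add(15345, Add(8357, -17147)), -1), -1))) = Add(Rational(320, 11), Mul(-10250, Pow(Pow(Add(15345, -8790), -1), -1))) = Add(Rational(320, 11), Mul(-10250, Pow(Pow(6555, -1), -1))) = Add(Rational(320, 11), Mul(-10250, Pow(Rational(1, 6555), -1))) = Add(Rational(320, 11), Mul(-10250, 6555)) = Add(Rational(320, 11), -67188750) = Rational(-739075930, 11)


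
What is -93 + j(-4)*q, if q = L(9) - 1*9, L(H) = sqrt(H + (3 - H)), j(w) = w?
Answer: -57 - 4*sqrt(3) ≈ -63.928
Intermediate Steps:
L(H) = sqrt(3)
q = -9 + sqrt(3) (q = sqrt(3) - 1*9 = sqrt(3) - 9 = -9 + sqrt(3) ≈ -7.2680)
-93 + j(-4)*q = -93 - 4*(-9 + sqrt(3)) = -93 + (36 - 4*sqrt(3)) = -57 - 4*sqrt(3)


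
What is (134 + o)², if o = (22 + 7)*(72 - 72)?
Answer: 17956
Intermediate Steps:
o = 0 (o = 29*0 = 0)
(134 + o)² = (134 + 0)² = 134² = 17956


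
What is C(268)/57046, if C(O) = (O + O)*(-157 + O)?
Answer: 29748/28523 ≈ 1.0429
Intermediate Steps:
C(O) = 2*O*(-157 + O) (C(O) = (2*O)*(-157 + O) = 2*O*(-157 + O))
C(268)/57046 = (2*268*(-157 + 268))/57046 = (2*268*111)*(1/57046) = 59496*(1/57046) = 29748/28523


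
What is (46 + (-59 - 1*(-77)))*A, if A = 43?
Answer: 2752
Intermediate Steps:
(46 + (-59 - 1*(-77)))*A = (46 + (-59 - 1*(-77)))*43 = (46 + (-59 + 77))*43 = (46 + 18)*43 = 64*43 = 2752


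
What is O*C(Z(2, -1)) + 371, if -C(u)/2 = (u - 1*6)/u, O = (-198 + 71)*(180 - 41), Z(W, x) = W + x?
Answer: -176159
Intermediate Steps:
O = -17653 (O = -127*139 = -17653)
C(u) = -2*(-6 + u)/u (C(u) = -2*(u - 1*6)/u = -2*(u - 6)/u = -2*(-6 + u)/u)
O*C(Z(2, -1)) + 371 = -17653*(-2 + 12/(2 - 1)) + 371 = -17653*(-2 + 12/1) + 371 = -17653*(-2 + 12*1) + 371 = -17653*(-2 + 12) + 371 = -17653*10 + 371 = -176530 + 371 = -176159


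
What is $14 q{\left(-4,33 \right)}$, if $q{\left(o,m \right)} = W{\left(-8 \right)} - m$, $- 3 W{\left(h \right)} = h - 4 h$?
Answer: $-574$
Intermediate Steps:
$W{\left(h \right)} = h$ ($W{\left(h \right)} = - \frac{h - 4 h}{3} = - \frac{\left(-3\right) h}{3} = h$)
$q{\left(o,m \right)} = -8 - m$
$14 q{\left(-4,33 \right)} = 14 \left(-8 - 33\right) = 14 \left(-41\right) = -574$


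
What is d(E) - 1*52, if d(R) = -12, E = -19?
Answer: -64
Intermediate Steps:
d(E) - 1*52 = -12 - 1*52 = -12 - 52 = -64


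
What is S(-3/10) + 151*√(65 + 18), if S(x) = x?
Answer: -3/10 + 151*√83 ≈ 1375.4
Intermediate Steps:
S(-3/10) + 151*√(65 + 18) = -3/10 + 151*√(65 + 18) = -3*⅒ + 151*√83 = -3/10 + 151*√83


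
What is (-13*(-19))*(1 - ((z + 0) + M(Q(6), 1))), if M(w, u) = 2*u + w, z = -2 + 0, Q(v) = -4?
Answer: 1235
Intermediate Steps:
z = -2
M(w, u) = w + 2*u
(-13*(-19))*(1 - ((z + 0) + M(Q(6), 1))) = (-13*(-19))*(1 - ((-2 + 0) + (-4 + 2*1))) = 247*(1 - (-2 + (-4 + 2))) = 247*(1 - (-2 - 2)) = 247*(1 - 1*(-4)) = 247*(1 + 4) = 247*5 = 1235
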